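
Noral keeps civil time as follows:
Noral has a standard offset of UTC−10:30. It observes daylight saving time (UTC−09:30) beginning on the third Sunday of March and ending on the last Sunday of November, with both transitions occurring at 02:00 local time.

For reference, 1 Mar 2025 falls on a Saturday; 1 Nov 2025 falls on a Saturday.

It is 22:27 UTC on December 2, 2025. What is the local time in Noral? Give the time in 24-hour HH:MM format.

1 March 2025 is a Saturday, so the first Sunday is March 2 and the third is March 16.
1 November 2025 is a Saturday, so Sundays fall on 2, 9, 16, 23, 30; the last is November 30.
At the standard offset (UTC−10:30), 22:27 UTC − 10h30m = 11:57 Noral standard time.
The standard-time date in Noral, December 2, 2025, does not fall between 16 March and 30 November, so daylight saving is not in effect and Noral is at UTC−10:30.
22:27 UTC − 10h30m = 11:57 local.

11:57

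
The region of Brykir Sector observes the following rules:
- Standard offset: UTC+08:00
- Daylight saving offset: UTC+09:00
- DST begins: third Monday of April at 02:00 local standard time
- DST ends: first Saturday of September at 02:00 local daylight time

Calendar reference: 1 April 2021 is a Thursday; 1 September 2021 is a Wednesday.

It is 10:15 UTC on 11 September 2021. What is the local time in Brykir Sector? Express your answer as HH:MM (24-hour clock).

1 April 2021 is a Thursday, so the first Monday is April 5 and the third is April 19.
1 September 2021 is a Wednesday, so the first Saturday is September 4.
At the standard offset (UTC+08:00), 10:15 UTC + 8h = 18:15 Brykir Sector standard time.
Daylight saving runs 19 April – 4 September; the standard-time date in Brykir Sector, 11 September 2021, is outside that window, so Brykir Sector is on standard time at UTC+08:00.
10:15 UTC + 8h = 18:15 local.

18:15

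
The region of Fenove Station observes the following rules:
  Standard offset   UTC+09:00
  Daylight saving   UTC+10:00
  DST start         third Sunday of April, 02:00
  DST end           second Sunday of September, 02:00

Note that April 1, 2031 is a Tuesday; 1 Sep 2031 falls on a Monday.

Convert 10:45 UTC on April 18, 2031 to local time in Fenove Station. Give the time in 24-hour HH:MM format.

1 April 2031 is a Tuesday, so the first Sunday is April 6 and the third is April 20.
1 September 2031 is a Monday, so the first Sunday is September 7 and the second is September 14.
At the standard offset (UTC+09:00), 10:45 UTC + 9h = 19:45 Fenove Station standard time.
The standard-time date in Fenove Station, April 18, 2031, does not fall between 20 April and 14 September, so daylight saving is not in effect and Fenove Station is at UTC+09:00.
10:45 UTC + 9h = 19:45 local.

19:45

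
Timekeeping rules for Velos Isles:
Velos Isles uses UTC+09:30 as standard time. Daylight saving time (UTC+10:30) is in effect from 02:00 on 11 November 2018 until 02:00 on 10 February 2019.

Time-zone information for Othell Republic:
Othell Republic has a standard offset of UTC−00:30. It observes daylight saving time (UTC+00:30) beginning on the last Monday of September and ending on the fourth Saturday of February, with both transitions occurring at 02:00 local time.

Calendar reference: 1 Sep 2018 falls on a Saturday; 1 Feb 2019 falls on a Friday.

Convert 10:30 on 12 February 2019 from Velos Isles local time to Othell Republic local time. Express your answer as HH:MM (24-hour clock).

Daylight saving runs 11 November 2018 – 10 February 2019; 12 February 2019 is outside that window, so Velos Isles is on standard time at UTC+09:30.
10:30 Velos Isles − 9h30m = 01:00 UTC.
1 September 2018 is a Saturday, so Mondays fall on 3, 10, 17, 24; the last is September 24.
1 February 2019 is a Friday, so the first Saturday is February 2 and the fourth is February 23.
At the standard offset (UTC−00:30), 01:00 UTC − 0h30m = 00:30 Othell Republic standard time.
The standard-time date in Othell Republic, 12 February 2019, lies within the daylight-saving period (24 September 2018 – 23 February 2019), so Othell Republic is on daylight time, UTC+00:30.
01:00 UTC + 0h30m = 01:30 Othell Republic.

01:30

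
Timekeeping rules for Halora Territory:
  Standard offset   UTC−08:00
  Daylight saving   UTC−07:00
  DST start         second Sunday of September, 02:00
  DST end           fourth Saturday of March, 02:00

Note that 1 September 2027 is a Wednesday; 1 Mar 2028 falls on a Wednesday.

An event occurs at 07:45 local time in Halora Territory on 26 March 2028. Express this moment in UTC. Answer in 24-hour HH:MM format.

1 September 2027 is a Wednesday, so the first Sunday is September 5 and the second is September 12.
1 March 2028 is a Wednesday, so the first Saturday is March 4 and the fourth is March 25.
Daylight saving runs 12 September 2027 – 25 March 2028; 26 March 2028 is outside that window, so Halora Territory is on standard time at UTC−08:00.
07:45 local + 8h = 15:45 UTC.

15:45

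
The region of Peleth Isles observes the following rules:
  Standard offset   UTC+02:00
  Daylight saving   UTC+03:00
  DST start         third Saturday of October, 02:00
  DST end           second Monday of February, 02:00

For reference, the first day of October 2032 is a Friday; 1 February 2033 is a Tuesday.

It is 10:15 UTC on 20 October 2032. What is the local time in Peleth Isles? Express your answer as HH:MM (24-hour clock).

13:15

1 October 2032 is a Friday, so the first Saturday is October 2 and the third is October 16.
1 February 2033 is a Tuesday, so the first Monday is February 7 and the second is February 14.
At the standard offset (UTC+02:00), 10:15 UTC + 2h = 12:15 Peleth Isles standard time.
The standard-time date in Peleth Isles, 20 October 2032, lies within the daylight-saving period (16 October 2032 – 14 February 2033), so Peleth Isles is on daylight time, UTC+03:00.
10:15 UTC + 3h = 13:15 local.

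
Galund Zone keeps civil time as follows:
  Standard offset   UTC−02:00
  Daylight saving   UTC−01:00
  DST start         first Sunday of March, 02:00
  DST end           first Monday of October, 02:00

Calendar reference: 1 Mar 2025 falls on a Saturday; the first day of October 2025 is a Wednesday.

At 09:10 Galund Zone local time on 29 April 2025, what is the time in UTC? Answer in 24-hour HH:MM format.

1 March 2025 is a Saturday, so the first Sunday is March 2.
1 October 2025 is a Wednesday, so the first Monday is October 6.
29 April 2025 falls between 2 March and 6 October, so daylight saving is in effect and Galund Zone is at UTC−01:00.
09:10 local + 1h = 10:10 UTC.

10:10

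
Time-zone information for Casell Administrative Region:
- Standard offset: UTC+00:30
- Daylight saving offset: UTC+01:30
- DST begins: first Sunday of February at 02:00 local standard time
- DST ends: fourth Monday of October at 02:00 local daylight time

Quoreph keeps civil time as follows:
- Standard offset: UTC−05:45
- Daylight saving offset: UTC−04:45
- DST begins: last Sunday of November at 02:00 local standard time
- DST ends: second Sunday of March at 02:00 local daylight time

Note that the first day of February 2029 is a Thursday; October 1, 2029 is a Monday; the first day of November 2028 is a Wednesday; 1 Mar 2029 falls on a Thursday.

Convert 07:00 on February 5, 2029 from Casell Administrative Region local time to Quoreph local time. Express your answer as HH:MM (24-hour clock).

00:45

1 February 2029 is a Thursday, so the first Sunday is February 4.
1 October 2029 is a Monday, so the first Monday is October 1 and the fourth is October 22.
Daylight saving runs 4 February – 22 October; February 5, 2029 is inside that window, so Casell Administrative Region is at UTC+01:30.
07:00 Casell Administrative Region − 1h30m = 05:30 UTC.
1 November 2028 is a Wednesday, so Sundays fall on 5, 12, 19, 26; the last is November 26.
1 March 2029 is a Thursday, so the first Sunday is March 4 and the second is March 11.
At the standard offset (UTC−05:45), 05:30 UTC − 5h45m = 23:45 Quoreph standard time (rolling into the previous day, 4 February 2029).
The standard-time date in Quoreph, February 4, 2029, lies within the daylight-saving period (26 November 2028 – 11 March 2029), so Quoreph is on daylight time, UTC−04:45.
05:30 UTC − 4h45m = 00:45 Quoreph.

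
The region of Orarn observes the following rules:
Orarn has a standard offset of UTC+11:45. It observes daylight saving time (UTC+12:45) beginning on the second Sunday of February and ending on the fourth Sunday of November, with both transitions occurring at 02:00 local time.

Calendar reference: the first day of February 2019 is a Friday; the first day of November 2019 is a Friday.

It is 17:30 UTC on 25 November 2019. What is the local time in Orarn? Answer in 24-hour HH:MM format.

05:15

1 February 2019 is a Friday, so the first Sunday is February 3 and the second is February 10.
1 November 2019 is a Friday, so the first Sunday is November 3 and the fourth is November 24.
At the standard offset (UTC+11:45), 17:30 UTC + 11h45m = 05:15 Orarn standard time (rolling into the next day, 26 November 2019).
Daylight saving runs 10 February – 24 November; the standard-time date in Orarn, 26 November 2019, is outside that window, so Orarn is on standard time at UTC+11:45.
17:30 UTC + 11h45m = 05:15 local (rolling into the next day, 26 November 2019).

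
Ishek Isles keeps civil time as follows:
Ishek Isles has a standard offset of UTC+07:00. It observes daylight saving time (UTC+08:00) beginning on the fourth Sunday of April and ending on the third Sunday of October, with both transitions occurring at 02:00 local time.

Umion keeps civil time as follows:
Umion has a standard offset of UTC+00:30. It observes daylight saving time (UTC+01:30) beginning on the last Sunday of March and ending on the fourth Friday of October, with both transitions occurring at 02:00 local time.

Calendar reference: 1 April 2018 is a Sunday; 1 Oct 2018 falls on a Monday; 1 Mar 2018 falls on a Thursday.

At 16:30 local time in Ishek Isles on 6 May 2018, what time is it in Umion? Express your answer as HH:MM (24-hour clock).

10:00

1 April 2018 is a Sunday, so the first Sunday is April 1 and the fourth is April 22.
1 October 2018 is a Monday, so the first Sunday is October 7 and the third is October 21.
Daylight saving runs 22 April – 21 October; 6 May 2018 is inside that window, so Ishek Isles is at UTC+08:00.
16:30 Ishek Isles − 8h = 08:30 UTC.
1 March 2018 is a Thursday, so Sundays fall on 4, 11, 18, 25; the last is March 25.
1 October 2018 is a Monday, so the first Friday is October 5 and the fourth is October 26.
At the standard offset (UTC+00:30), 08:30 UTC + 0h30m = 09:00 Umion standard time.
The standard-time date in Umion, 6 May 2018, lies within the daylight-saving period (25 March – 26 October), so Umion is on daylight time, UTC+01:30.
08:30 UTC + 1h30m = 10:00 Umion.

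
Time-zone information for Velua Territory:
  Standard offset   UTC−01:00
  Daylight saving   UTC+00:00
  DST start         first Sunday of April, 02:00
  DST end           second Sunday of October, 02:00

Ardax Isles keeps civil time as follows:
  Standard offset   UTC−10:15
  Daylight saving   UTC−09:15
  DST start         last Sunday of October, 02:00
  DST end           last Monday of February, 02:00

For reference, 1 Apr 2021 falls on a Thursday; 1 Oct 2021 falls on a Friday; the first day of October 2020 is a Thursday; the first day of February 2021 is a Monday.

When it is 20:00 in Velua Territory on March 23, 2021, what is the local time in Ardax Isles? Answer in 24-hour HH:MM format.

10:45

1 April 2021 is a Thursday, so the first Sunday is April 4.
1 October 2021 is a Friday, so the first Sunday is October 3 and the second is October 10.
March 23, 2021 is outside the daylight-saving period (4 April – 10 October), so Velua Territory is on standard time, UTC−01:00.
20:00 Velua Territory + 1h = 21:00 UTC.
1 October 2020 is a Thursday, so Sundays fall on 4, 11, 18, 25; the last is October 25.
1 February 2021 is a Monday, so Mondays fall on 1, 8, 15, 22; the last is February 22.
At the standard offset (UTC−10:15), 21:00 UTC − 10h15m = 10:45 Ardax Isles standard time.
The standard-time date in Ardax Isles, March 23, 2021, does not fall between 25 October 2020 and 22 February 2021, so daylight saving is not in effect and Ardax Isles is at UTC−10:15.
21:00 UTC − 10h15m = 10:45 Ardax Isles.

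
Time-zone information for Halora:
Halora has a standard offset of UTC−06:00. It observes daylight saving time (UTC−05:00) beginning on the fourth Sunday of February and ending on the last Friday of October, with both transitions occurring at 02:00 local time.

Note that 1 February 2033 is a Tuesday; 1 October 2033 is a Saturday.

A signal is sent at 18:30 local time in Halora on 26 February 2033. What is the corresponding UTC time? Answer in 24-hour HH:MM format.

00:30

1 February 2033 is a Tuesday, so the first Sunday is February 6 and the fourth is February 27.
1 October 2033 is a Saturday, so Fridays fall on 7, 14, 21, 28; the last is October 28.
26 February 2033 does not fall between 27 February and 28 October, so daylight saving is not in effect and Halora is at UTC−06:00.
18:30 local + 6h = 00:30 UTC (rolling into the next day, 27 February 2033).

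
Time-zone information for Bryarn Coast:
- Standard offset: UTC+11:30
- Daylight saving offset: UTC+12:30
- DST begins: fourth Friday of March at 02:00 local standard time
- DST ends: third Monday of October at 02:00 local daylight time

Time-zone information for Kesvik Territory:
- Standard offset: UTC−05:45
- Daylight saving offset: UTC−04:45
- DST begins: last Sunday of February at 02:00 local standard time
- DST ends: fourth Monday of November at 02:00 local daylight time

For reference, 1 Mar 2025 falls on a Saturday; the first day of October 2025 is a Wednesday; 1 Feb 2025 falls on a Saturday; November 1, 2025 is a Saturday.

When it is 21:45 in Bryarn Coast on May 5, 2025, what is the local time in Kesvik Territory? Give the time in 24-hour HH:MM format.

04:30

1 March 2025 is a Saturday, so the first Friday is March 7 and the fourth is March 28.
1 October 2025 is a Wednesday, so the first Monday is October 6 and the third is October 20.
May 5, 2025 falls between 28 March and 20 October, so daylight saving is in effect and Bryarn Coast is at UTC+12:30.
21:45 Bryarn Coast − 12h30m = 09:15 UTC.
1 February 2025 is a Saturday, so Sundays fall on 2, 9, 16, 23; the last is February 23.
1 November 2025 is a Saturday, so the first Monday is November 3 and the fourth is November 24.
At the standard offset (UTC−05:45), 09:15 UTC − 5h45m = 03:30 Kesvik Territory standard time.
The standard-time date in Kesvik Territory, May 5, 2025, lies within the daylight-saving period (23 February – 24 November), so Kesvik Territory is on daylight time, UTC−04:45.
09:15 UTC − 4h45m = 04:30 Kesvik Territory.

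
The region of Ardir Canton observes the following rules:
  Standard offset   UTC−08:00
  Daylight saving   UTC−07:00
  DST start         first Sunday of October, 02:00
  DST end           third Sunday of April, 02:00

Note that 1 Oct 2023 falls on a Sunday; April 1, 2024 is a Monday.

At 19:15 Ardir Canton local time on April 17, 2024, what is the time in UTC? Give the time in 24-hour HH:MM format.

1 October 2023 is a Sunday, so the first Sunday is October 1.
1 April 2024 is a Monday, so the first Sunday is April 7 and the third is April 21.
April 17, 2024 falls between 1 October 2023 and 21 April 2024, so daylight saving is in effect and Ardir Canton is at UTC−07:00.
19:15 local + 7h = 02:15 UTC (rolling into the next day, 18 April 2024).

02:15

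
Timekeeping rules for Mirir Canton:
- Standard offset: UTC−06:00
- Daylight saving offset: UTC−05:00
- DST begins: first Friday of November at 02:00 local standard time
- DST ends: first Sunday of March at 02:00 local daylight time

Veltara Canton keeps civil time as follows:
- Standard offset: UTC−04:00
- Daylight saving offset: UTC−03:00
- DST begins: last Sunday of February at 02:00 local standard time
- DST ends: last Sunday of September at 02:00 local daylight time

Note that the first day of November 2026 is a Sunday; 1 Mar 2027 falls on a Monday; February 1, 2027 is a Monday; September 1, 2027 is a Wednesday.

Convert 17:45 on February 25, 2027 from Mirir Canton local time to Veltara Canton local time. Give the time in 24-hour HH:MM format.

18:45

1 November 2026 is a Sunday, so the first Friday is November 6.
1 March 2027 is a Monday, so the first Sunday is March 7.
Daylight saving runs 6 November 2026 – 7 March 2027; February 25, 2027 is inside that window, so Mirir Canton is at UTC−05:00.
17:45 Mirir Canton + 5h = 22:45 UTC.
1 February 2027 is a Monday, so Sundays fall on 7, 14, 21, 28; the last is February 28.
1 September 2027 is a Wednesday, so Sundays fall on 5, 12, 19, 26; the last is September 26.
At the standard offset (UTC−04:00), 22:45 UTC − 4h = 18:45 Veltara Canton standard time.
Daylight saving runs 28 February – 26 September; the standard-time date in Veltara Canton, February 25, 2027, is outside that window, so Veltara Canton is on standard time at UTC−04:00.
22:45 UTC − 4h = 18:45 Veltara Canton.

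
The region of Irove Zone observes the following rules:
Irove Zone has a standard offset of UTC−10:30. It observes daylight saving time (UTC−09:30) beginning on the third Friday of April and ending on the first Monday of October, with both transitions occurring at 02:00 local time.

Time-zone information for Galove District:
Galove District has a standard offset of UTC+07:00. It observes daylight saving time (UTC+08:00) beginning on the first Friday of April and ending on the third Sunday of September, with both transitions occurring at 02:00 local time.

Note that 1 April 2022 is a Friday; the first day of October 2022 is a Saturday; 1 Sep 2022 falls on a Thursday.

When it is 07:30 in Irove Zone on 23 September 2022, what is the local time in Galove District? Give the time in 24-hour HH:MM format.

00:00

1 April 2022 is a Friday, so the first Friday is April 1 and the third is April 15.
1 October 2022 is a Saturday, so the first Monday is October 3.
Daylight saving runs 15 April – 3 October; 23 September 2022 is inside that window, so Irove Zone is at UTC−09:30.
07:30 Irove Zone + 9h30m = 17:00 UTC.
1 April 2022 is a Friday, so the first Friday is April 1.
1 September 2022 is a Thursday, so the first Sunday is September 4 and the third is September 18.
At the standard offset (UTC+07:00), 17:00 UTC + 7h = 00:00 Galove District standard time (rolling into the next day, 24 September 2022).
The standard-time date in Galove District, 24 September 2022, is outside the daylight-saving period (1 April – 18 September), so Galove District is on standard time, UTC+07:00.
17:00 UTC + 7h = 00:00 Galove District (rolling into the next day, 24 September 2022).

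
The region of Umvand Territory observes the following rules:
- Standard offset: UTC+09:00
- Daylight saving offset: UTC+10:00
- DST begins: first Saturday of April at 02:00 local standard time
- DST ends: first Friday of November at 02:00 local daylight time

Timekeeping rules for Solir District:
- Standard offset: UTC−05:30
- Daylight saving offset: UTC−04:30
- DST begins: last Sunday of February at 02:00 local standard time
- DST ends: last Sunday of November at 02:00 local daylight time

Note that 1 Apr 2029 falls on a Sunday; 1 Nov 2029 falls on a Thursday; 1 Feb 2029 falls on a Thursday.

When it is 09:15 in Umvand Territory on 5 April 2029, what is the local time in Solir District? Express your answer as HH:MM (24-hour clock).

1 April 2029 is a Sunday, so the first Saturday is April 7.
1 November 2029 is a Thursday, so the first Friday is November 2.
Daylight saving runs 7 April – 2 November; 5 April 2029 is outside that window, so Umvand Territory is on standard time at UTC+09:00.
09:15 Umvand Territory − 9h = 00:15 UTC.
1 February 2029 is a Thursday, so Sundays fall on 4, 11, 18, 25; the last is February 25.
1 November 2029 is a Thursday, so Sundays fall on 4, 11, 18, 25; the last is November 25.
At the standard offset (UTC−05:30), 00:15 UTC − 5h30m = 18:45 Solir District standard time (rolling into the previous day, 4 April 2029).
The standard-time date in Solir District, 4 April 2029, falls between 25 February and 25 November, so daylight saving is in effect and Solir District is at UTC−04:30.
00:15 UTC − 4h30m = 19:45 Solir District (rolling into the previous day, 4 April 2029).

19:45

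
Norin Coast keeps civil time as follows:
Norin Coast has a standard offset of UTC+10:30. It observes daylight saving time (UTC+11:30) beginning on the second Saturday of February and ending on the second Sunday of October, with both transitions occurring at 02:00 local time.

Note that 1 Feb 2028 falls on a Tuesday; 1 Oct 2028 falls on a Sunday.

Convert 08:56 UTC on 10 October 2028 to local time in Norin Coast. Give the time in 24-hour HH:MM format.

1 February 2028 is a Tuesday, so the first Saturday is February 5 and the second is February 12.
1 October 2028 is a Sunday, so the first Sunday is October 1 and the second is October 8.
At the standard offset (UTC+10:30), 08:56 UTC + 10h30m = 19:26 Norin Coast standard time.
Daylight saving runs 12 February – 8 October; the standard-time date in Norin Coast, 10 October 2028, is outside that window, so Norin Coast is on standard time at UTC+10:30.
08:56 UTC + 10h30m = 19:26 local.

19:26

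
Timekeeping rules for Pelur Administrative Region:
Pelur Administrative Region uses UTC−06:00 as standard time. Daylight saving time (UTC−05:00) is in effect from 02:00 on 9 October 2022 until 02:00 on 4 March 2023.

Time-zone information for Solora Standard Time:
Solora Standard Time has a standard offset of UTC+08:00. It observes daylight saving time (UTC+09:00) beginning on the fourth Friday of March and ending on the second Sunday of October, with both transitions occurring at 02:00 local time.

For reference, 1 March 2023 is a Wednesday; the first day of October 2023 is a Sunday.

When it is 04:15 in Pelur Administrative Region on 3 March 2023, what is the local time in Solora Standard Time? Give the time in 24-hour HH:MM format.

17:15

3 March 2023 falls between 9 October 2022 and 4 March 2023, so daylight saving is in effect and Pelur Administrative Region is at UTC−05:00.
04:15 Pelur Administrative Region + 5h = 09:15 UTC.
1 March 2023 is a Wednesday, so the first Friday is March 3 and the fourth is March 24.
1 October 2023 is a Sunday, so the first Sunday is October 1 and the second is October 8.
At the standard offset (UTC+08:00), 09:15 UTC + 8h = 17:15 Solora Standard Time standard time.
The standard-time date in Solora Standard Time, 3 March 2023, does not fall between 24 March and 8 October, so daylight saving is not in effect and Solora Standard Time is at UTC+08:00.
09:15 UTC + 8h = 17:15 Solora Standard Time.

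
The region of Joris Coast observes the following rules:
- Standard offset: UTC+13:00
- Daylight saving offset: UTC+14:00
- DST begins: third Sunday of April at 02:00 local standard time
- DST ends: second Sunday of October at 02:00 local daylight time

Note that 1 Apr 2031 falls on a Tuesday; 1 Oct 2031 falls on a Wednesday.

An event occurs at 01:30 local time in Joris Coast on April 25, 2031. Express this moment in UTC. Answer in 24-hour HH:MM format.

11:30

1 April 2031 is a Tuesday, so the first Sunday is April 6 and the third is April 20.
1 October 2031 is a Wednesday, so the first Sunday is October 5 and the second is October 12.
April 25, 2031 falls between 20 April and 12 October, so daylight saving is in effect and Joris Coast is at UTC+14:00.
01:30 local − 14h = 11:30 UTC (rolling into the previous day, 24 April 2031).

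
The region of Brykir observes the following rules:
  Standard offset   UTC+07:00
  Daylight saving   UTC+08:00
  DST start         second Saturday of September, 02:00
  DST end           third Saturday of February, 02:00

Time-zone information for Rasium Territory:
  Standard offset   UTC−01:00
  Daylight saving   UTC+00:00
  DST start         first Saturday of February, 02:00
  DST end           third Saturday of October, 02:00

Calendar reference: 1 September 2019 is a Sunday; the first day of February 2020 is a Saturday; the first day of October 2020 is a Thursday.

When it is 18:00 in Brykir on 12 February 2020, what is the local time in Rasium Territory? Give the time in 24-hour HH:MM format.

1 September 2019 is a Sunday, so the first Saturday is September 7 and the second is September 14.
1 February 2020 is a Saturday, so the first Saturday is February 1 and the third is February 15.
12 February 2020 lies within the daylight-saving period (14 September 2019 – 15 February 2020), so Brykir is on daylight time, UTC+08:00.
18:00 Brykir − 8h = 10:00 UTC.
1 February 2020 is a Saturday, so the first Saturday is February 1.
1 October 2020 is a Thursday, so the first Saturday is October 3 and the third is October 17.
At the standard offset (UTC−01:00), 10:00 UTC − 1h = 09:00 Rasium Territory standard time.
Daylight saving runs 1 February – 17 October; the standard-time date in Rasium Territory, 12 February 2020, is inside that window, so Rasium Territory is at UTC+00:00.
10:00 UTC + 0h = 10:00 Rasium Territory.

10:00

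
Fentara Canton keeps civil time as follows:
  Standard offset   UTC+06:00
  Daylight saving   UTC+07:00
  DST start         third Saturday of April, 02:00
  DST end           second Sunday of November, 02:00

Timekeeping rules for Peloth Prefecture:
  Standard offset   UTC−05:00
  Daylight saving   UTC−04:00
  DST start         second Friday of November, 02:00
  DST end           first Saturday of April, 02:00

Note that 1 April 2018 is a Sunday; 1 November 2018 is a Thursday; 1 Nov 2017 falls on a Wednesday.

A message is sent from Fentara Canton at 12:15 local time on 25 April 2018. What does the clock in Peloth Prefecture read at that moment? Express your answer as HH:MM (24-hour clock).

00:15

1 April 2018 is a Sunday, so the first Saturday is April 7 and the third is April 21.
1 November 2018 is a Thursday, so the first Sunday is November 4 and the second is November 11.
Daylight saving runs 21 April – 11 November; 25 April 2018 is inside that window, so Fentara Canton is at UTC+07:00.
12:15 Fentara Canton − 7h = 05:15 UTC.
1 November 2017 is a Wednesday, so the first Friday is November 3 and the second is November 10.
1 April 2018 is a Sunday, so the first Saturday is April 7.
At the standard offset (UTC−05:00), 05:15 UTC − 5h = 00:15 Peloth Prefecture standard time.
The standard-time date in Peloth Prefecture, 25 April 2018, does not fall between 10 November 2017 and 7 April 2018, so daylight saving is not in effect and Peloth Prefecture is at UTC−05:00.
05:15 UTC − 5h = 00:15 Peloth Prefecture.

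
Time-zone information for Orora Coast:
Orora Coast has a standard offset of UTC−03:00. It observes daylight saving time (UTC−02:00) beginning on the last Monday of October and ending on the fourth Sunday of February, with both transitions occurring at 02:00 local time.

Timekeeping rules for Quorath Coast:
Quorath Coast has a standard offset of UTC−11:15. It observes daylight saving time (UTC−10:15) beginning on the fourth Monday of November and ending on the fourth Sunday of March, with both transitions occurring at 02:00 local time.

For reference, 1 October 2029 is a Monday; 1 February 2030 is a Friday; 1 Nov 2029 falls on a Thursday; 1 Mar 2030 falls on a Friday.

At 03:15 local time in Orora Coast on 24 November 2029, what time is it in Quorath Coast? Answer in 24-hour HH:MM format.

18:00

1 October 2029 is a Monday, so Mondays fall on 1, 8, 15, 22, 29; the last is October 29.
1 February 2030 is a Friday, so the first Sunday is February 3 and the fourth is February 24.
24 November 2029 lies within the daylight-saving period (29 October 2029 – 24 February 2030), so Orora Coast is on daylight time, UTC−02:00.
03:15 Orora Coast + 2h = 05:15 UTC.
1 November 2029 is a Thursday, so the first Monday is November 5 and the fourth is November 26.
1 March 2030 is a Friday, so the first Sunday is March 3 and the fourth is March 24.
At the standard offset (UTC−11:15), 05:15 UTC − 11h15m = 18:00 Quorath Coast standard time (rolling into the previous day, 23 November 2029).
The standard-time date in Quorath Coast, 23 November 2029, does not fall between 26 November 2029 and 24 March 2030, so daylight saving is not in effect and Quorath Coast is at UTC−11:15.
05:15 UTC − 11h15m = 18:00 Quorath Coast (rolling into the previous day, 23 November 2029).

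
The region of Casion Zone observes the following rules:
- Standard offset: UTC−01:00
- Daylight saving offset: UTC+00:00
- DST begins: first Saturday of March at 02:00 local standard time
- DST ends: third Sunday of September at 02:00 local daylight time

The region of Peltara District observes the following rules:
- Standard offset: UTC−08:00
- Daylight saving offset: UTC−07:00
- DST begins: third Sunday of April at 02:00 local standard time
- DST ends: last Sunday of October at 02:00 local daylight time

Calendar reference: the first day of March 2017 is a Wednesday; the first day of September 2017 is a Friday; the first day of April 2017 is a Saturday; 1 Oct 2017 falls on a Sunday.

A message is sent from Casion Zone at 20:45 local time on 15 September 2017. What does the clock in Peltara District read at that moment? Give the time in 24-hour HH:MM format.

13:45

1 March 2017 is a Wednesday, so the first Saturday is March 4.
1 September 2017 is a Friday, so the first Sunday is September 3 and the third is September 17.
15 September 2017 falls between 4 March and 17 September, so daylight saving is in effect and Casion Zone is at UTC+00:00.
20:45 Casion Zone − 0h = 20:45 UTC.
1 April 2017 is a Saturday, so the first Sunday is April 2 and the third is April 16.
1 October 2017 is a Sunday, so Sundays fall on 1, 8, 15, 22, 29; the last is October 29.
At the standard offset (UTC−08:00), 20:45 UTC − 8h = 12:45 Peltara District standard time.
The standard-time date in Peltara District, 15 September 2017, falls between 16 April and 29 October, so daylight saving is in effect and Peltara District is at UTC−07:00.
20:45 UTC − 7h = 13:45 Peltara District.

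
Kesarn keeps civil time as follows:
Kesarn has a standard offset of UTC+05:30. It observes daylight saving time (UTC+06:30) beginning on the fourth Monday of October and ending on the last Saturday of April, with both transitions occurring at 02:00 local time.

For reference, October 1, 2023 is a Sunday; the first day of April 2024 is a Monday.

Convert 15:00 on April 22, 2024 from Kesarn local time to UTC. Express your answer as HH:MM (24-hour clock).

08:30

1 October 2023 is a Sunday, so the first Monday is October 2 and the fourth is October 23.
1 April 2024 is a Monday, so Saturdays fall on 6, 13, 20, 27; the last is April 27.
April 22, 2024 falls between 23 October 2023 and 27 April 2024, so daylight saving is in effect and Kesarn is at UTC+06:30.
15:00 local − 6h30m = 08:30 UTC.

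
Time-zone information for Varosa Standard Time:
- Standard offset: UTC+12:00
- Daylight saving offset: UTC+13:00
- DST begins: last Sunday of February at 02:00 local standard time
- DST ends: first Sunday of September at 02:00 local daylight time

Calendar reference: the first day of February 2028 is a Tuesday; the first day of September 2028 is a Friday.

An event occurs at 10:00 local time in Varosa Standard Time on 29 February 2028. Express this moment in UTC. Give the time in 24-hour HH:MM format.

21:00

1 February 2028 is a Tuesday, so Sundays fall on 6, 13, 20, 27; the last is February 27.
1 September 2028 is a Friday, so the first Sunday is September 3.
29 February 2028 lies within the daylight-saving period (27 February – 3 September), so Varosa Standard Time is on daylight time, UTC+13:00.
10:00 local − 13h = 21:00 UTC (rolling into the previous day, 28 February 2028).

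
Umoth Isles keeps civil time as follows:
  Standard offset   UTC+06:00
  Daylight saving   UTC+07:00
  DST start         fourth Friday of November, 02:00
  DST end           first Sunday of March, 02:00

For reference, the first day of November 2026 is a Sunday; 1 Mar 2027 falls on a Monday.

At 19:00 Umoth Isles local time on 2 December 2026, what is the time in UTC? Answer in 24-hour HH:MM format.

1 November 2026 is a Sunday, so the first Friday is November 6 and the fourth is November 27.
1 March 2027 is a Monday, so the first Sunday is March 7.
2 December 2026 lies within the daylight-saving period (27 November 2026 – 7 March 2027), so Umoth Isles is on daylight time, UTC+07:00.
19:00 local − 7h = 12:00 UTC.

12:00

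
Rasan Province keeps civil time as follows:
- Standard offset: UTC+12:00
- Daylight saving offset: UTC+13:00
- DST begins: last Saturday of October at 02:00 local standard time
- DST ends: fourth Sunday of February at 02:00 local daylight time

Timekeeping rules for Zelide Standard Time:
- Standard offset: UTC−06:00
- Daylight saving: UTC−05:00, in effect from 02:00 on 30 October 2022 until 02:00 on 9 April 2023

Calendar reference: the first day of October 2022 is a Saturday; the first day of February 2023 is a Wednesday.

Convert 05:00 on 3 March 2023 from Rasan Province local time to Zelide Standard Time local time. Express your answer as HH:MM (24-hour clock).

1 October 2022 is a Saturday, so Saturdays fall on 1, 8, 15, 22, 29; the last is October 29.
1 February 2023 is a Wednesday, so the first Sunday is February 5 and the fourth is February 26.
3 March 2023 is outside the daylight-saving period (29 October 2022 – 26 February 2023), so Rasan Province is on standard time, UTC+12:00.
05:00 Rasan Province − 12h = 17:00 UTC (rolling into the previous day, 2 March 2023).
At the standard offset (UTC−06:00), 17:00 UTC − 6h = 11:00 Zelide Standard Time standard time.
The standard-time date in Zelide Standard Time, 2 March 2023, falls between 30 October 2022 and 9 April 2023, so daylight saving is in effect and Zelide Standard Time is at UTC−05:00.
17:00 UTC − 5h = 12:00 Zelide Standard Time.

12:00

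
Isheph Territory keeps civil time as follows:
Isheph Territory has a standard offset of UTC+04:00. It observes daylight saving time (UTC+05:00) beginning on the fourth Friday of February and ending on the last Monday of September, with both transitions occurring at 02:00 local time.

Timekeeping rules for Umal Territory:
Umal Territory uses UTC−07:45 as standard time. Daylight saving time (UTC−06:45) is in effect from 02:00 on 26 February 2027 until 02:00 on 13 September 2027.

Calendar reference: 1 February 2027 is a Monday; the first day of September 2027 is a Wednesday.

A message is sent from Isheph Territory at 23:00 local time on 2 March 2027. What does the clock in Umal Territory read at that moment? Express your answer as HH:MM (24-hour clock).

1 February 2027 is a Monday, so the first Friday is February 5 and the fourth is February 26.
1 September 2027 is a Wednesday, so Mondays fall on 6, 13, 20, 27; the last is September 27.
2 March 2027 falls between 26 February and 27 September, so daylight saving is in effect and Isheph Territory is at UTC+05:00.
23:00 Isheph Territory − 5h = 18:00 UTC.
At the standard offset (UTC−07:45), 18:00 UTC − 7h45m = 10:15 Umal Territory standard time.
The standard-time date in Umal Territory, 2 March 2027, falls between 26 February and 13 September, so daylight saving is in effect and Umal Territory is at UTC−06:45.
18:00 UTC − 6h45m = 11:15 Umal Territory.

11:15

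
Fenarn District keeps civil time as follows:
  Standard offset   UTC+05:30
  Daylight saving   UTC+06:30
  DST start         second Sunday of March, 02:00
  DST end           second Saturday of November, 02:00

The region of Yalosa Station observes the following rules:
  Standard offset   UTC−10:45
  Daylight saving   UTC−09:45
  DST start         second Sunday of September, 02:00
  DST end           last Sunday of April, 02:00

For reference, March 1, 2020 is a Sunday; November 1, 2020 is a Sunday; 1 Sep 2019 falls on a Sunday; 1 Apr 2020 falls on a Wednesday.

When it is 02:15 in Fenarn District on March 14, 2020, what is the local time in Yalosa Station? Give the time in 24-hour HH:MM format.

1 March 2020 is a Sunday, so the first Sunday is March 1 and the second is March 8.
1 November 2020 is a Sunday, so the first Saturday is November 7 and the second is November 14.
March 14, 2020 lies within the daylight-saving period (8 March – 14 November), so Fenarn District is on daylight time, UTC+06:30.
02:15 Fenarn District − 6h30m = 19:45 UTC (rolling into the previous day, 13 March 2020).
1 September 2019 is a Sunday, so the first Sunday is September 1 and the second is September 8.
1 April 2020 is a Wednesday, so Sundays fall on 5, 12, 19, 26; the last is April 26.
At the standard offset (UTC−10:45), 19:45 UTC − 10h45m = 09:00 Yalosa Station standard time.
Daylight saving runs 8 September 2019 – 26 April 2020; the standard-time date in Yalosa Station, March 13, 2020, is inside that window, so Yalosa Station is at UTC−09:45.
19:45 UTC − 9h45m = 10:00 Yalosa Station.

10:00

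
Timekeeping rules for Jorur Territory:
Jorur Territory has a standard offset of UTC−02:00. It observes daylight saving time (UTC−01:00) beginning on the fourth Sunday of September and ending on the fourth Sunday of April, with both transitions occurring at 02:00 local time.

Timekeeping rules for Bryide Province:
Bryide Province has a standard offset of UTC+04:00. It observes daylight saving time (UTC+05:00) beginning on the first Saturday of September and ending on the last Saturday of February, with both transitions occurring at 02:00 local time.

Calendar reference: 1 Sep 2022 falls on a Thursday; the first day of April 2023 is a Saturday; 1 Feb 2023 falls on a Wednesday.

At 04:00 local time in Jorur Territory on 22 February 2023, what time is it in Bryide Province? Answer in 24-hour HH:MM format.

10:00

1 September 2022 is a Thursday, so the first Sunday is September 4 and the fourth is September 25.
1 April 2023 is a Saturday, so the first Sunday is April 2 and the fourth is April 23.
22 February 2023 lies within the daylight-saving period (25 September 2022 – 23 April 2023), so Jorur Territory is on daylight time, UTC−01:00.
04:00 Jorur Territory + 1h = 05:00 UTC.
1 September 2022 is a Thursday, so the first Saturday is September 3.
1 February 2023 is a Wednesday, so Saturdays fall on 4, 11, 18, 25; the last is February 25.
At the standard offset (UTC+04:00), 05:00 UTC + 4h = 09:00 Bryide Province standard time.
Daylight saving runs 3 September 2022 – 25 February 2023; the standard-time date in Bryide Province, 22 February 2023, is inside that window, so Bryide Province is at UTC+05:00.
05:00 UTC + 5h = 10:00 Bryide Province.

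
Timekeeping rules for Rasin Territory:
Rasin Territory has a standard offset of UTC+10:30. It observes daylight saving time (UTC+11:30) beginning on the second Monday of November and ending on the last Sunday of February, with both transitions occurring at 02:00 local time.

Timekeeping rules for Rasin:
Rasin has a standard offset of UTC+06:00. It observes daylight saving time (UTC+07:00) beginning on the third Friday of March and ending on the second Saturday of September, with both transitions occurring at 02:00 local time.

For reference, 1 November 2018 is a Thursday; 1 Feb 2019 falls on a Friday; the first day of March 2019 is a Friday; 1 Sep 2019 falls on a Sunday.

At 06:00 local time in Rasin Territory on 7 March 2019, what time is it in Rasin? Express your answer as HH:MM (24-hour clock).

01:30

1 November 2018 is a Thursday, so the first Monday is November 5 and the second is November 12.
1 February 2019 is a Friday, so Sundays fall on 3, 10, 17, 24; the last is February 24.
Daylight saving runs 12 November 2018 – 24 February 2019; 7 March 2019 is outside that window, so Rasin Territory is on standard time at UTC+10:30.
06:00 Rasin Territory − 10h30m = 19:30 UTC (rolling into the previous day, 6 March 2019).
1 March 2019 is a Friday, so the first Friday is March 1 and the third is March 15.
1 September 2019 is a Sunday, so the first Saturday is September 7 and the second is September 14.
At the standard offset (UTC+06:00), 19:30 UTC + 6h = 01:30 Rasin standard time (rolling into the next day, 7 March 2019).
Daylight saving runs 15 March – 14 September; the standard-time date in Rasin, 7 March 2019, is outside that window, so Rasin is on standard time at UTC+06:00.
19:30 UTC + 6h = 01:30 Rasin (rolling into the next day, 7 March 2019).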